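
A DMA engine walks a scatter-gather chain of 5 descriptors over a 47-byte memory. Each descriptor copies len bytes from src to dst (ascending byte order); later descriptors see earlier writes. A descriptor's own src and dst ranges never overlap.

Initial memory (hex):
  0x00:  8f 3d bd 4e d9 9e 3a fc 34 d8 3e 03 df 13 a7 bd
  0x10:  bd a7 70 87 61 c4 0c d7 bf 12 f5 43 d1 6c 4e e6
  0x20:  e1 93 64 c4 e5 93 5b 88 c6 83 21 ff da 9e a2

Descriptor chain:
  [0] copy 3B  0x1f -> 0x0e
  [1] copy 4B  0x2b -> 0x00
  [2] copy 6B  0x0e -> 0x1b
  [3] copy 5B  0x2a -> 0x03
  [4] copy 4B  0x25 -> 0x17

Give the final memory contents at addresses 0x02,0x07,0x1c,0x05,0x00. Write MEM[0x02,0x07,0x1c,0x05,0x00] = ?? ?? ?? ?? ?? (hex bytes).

MEM[0x02,0x07,0x1c,0x05,0x00] = 9e a2 e1 da ff

  after D0: wrote 3B at 0x0e = e6e193
  after D1: wrote 4B at 0x00 = ffda9ea2
  after D2: wrote 6B at 0x1b = e6e193a77087
  after D3: wrote 5B at 0x03 = 21ffda9ea2
  after D4: wrote 4B at 0x17 = 935b88c6
query mem[0x02]=0x9e, mem[0x07]=0xa2, mem[0x1c]=0xe1, mem[0x05]=0xda, mem[0x00]=0xff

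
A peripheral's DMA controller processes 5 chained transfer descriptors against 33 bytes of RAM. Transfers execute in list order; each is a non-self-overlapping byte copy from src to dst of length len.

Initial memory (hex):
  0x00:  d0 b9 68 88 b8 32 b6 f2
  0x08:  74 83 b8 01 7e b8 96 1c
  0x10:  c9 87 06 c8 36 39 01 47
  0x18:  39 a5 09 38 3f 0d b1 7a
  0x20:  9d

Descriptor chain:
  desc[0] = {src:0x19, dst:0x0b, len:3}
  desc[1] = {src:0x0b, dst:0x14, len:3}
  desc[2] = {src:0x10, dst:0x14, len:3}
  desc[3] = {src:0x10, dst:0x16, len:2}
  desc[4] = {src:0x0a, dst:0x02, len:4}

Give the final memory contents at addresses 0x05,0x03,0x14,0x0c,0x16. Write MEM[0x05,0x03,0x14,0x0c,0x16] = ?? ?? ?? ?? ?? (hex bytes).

MEM[0x05,0x03,0x14,0x0c,0x16] = 38 a5 c9 09 c9

[0] 0x19->0x0b len=3 : a5 09 38
[1] 0x0b->0x14 len=3 : a5 09 38
[2] 0x10->0x14 len=3 : c9 87 06
[3] 0x10->0x16 len=2 : c9 87
[4] 0x0a->0x02 len=4 : b8 a5 09 38
query mem[0x05]=0x38, mem[0x03]=0xa5, mem[0x14]=0xc9, mem[0x0c]=0x09, mem[0x16]=0xc9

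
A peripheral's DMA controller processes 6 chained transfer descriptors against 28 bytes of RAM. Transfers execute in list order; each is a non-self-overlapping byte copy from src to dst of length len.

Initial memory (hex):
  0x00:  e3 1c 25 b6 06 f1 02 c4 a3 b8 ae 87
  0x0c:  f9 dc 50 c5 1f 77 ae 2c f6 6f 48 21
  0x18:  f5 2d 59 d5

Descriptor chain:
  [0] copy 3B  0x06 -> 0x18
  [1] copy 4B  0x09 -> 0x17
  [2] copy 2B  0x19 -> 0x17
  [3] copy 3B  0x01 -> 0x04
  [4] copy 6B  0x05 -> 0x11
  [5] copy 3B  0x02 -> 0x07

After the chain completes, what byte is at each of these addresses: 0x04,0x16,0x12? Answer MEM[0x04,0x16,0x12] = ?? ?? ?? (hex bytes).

MEM[0x04,0x16,0x12] = 1c ae b6

D0: mem[0x18..0x1a] <- [02 c4 a3]
D1: mem[0x17..0x1a] <- [b8 ae 87 f9]
D2: mem[0x17..0x18] <- [87 f9]
D3: mem[0x04..0x06] <- [1c 25 b6]
D4: mem[0x11..0x16] <- [25 b6 c4 a3 b8 ae]
D5: mem[0x07..0x09] <- [25 b6 1c]
query mem[0x04]=0x1c, mem[0x16]=0xae, mem[0x12]=0xb6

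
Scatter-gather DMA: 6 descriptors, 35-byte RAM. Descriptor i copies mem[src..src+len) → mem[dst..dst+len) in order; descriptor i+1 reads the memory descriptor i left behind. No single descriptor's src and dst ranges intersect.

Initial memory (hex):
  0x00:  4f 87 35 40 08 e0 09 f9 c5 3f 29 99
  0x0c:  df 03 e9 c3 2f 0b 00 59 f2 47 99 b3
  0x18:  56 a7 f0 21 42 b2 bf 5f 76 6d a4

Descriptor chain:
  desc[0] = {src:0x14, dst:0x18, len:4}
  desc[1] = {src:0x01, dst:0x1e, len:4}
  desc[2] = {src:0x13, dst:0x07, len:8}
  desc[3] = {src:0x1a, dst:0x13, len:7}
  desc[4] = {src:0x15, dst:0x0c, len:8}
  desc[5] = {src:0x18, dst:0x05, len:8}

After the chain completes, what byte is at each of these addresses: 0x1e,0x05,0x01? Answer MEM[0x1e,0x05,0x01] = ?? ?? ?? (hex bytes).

D0: mem[0x18..0x1b] <- [f2 47 99 b3]
D1: mem[0x1e..0x21] <- [87 35 40 08]
D2: mem[0x07..0x0e] <- [59 f2 47 99 b3 f2 47 99]
D3: mem[0x13..0x19] <- [99 b3 42 b2 87 35 40]
D4: mem[0x0c..0x13] <- [42 b2 87 35 40 99 b3 42]
D5: mem[0x05..0x0c] <- [35 40 99 b3 42 b2 87 35]
query mem[0x1e]=0x87, mem[0x05]=0x35, mem[0x01]=0x87

MEM[0x1e,0x05,0x01] = 87 35 87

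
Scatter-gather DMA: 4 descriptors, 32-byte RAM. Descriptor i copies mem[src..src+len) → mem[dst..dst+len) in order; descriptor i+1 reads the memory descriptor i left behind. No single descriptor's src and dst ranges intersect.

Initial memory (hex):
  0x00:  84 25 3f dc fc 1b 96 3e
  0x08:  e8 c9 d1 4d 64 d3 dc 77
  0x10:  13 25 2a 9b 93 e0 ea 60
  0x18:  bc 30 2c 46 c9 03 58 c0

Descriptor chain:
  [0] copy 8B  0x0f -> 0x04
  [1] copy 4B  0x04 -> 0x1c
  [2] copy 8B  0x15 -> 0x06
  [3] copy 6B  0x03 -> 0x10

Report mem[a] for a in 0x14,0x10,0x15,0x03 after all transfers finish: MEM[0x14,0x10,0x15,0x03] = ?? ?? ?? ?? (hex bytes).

MEM[0x14,0x10,0x15,0x03] = ea dc 60 dc

#0 dst[0x04+8] := {0x77,0x13,0x25,0x2a,0x9b,0x93,0xe0,0xea}
#1 dst[0x1c+4] := {0x77,0x13,0x25,0x2a}
#2 dst[0x06+8] := {0xe0,0xea,0x60,0xbc,0x30,0x2c,0x46,0x77}
#3 dst[0x10+6] := {0xdc,0x77,0x13,0xe0,0xea,0x60}
query mem[0x14]=0xea, mem[0x10]=0xdc, mem[0x15]=0x60, mem[0x03]=0xdc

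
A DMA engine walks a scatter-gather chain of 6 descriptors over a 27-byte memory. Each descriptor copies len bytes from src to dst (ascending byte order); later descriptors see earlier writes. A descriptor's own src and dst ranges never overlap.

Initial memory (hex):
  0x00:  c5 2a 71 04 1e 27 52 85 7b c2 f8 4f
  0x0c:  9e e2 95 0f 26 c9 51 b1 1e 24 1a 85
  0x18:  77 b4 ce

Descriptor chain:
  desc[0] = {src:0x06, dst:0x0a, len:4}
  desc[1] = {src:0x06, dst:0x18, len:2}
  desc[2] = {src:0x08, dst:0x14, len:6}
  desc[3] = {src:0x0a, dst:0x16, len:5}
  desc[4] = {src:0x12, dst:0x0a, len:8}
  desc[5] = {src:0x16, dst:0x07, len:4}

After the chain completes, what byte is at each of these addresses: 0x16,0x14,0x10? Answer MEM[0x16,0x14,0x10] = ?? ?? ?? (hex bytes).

MEM[0x16,0x14,0x10] = 52 7b 7b

#0 dst[0x0a+4] := {0x52,0x85,0x7b,0xc2}
#1 dst[0x18+2] := {0x52,0x85}
#2 dst[0x14+6] := {0x7b,0xc2,0x52,0x85,0x7b,0xc2}
#3 dst[0x16+5] := {0x52,0x85,0x7b,0xc2,0x95}
#4 dst[0x0a+8] := {0x51,0xb1,0x7b,0xc2,0x52,0x85,0x7b,0xc2}
#5 dst[0x07+4] := {0x52,0x85,0x7b,0xc2}
query mem[0x16]=0x52, mem[0x14]=0x7b, mem[0x10]=0x7b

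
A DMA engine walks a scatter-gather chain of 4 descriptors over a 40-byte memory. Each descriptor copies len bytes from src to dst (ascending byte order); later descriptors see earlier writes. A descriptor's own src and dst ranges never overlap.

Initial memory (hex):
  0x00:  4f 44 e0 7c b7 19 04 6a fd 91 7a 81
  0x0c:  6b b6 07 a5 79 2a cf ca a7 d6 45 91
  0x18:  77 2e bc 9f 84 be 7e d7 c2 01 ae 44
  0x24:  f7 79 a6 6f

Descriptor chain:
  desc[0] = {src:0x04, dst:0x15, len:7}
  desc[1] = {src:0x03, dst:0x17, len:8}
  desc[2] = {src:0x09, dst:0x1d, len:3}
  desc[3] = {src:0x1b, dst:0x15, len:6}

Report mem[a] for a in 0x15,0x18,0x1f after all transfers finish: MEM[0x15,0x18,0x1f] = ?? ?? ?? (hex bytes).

[0] 0x04->0x15 len=7 : b7 19 04 6a fd 91 7a
[1] 0x03->0x17 len=8 : 7c b7 19 04 6a fd 91 7a
[2] 0x09->0x1d len=3 : 91 7a 81
[3] 0x1b->0x15 len=6 : 6a fd 91 7a 81 c2
query mem[0x15]=0x6a, mem[0x18]=0x7a, mem[0x1f]=0x81

MEM[0x15,0x18,0x1f] = 6a 7a 81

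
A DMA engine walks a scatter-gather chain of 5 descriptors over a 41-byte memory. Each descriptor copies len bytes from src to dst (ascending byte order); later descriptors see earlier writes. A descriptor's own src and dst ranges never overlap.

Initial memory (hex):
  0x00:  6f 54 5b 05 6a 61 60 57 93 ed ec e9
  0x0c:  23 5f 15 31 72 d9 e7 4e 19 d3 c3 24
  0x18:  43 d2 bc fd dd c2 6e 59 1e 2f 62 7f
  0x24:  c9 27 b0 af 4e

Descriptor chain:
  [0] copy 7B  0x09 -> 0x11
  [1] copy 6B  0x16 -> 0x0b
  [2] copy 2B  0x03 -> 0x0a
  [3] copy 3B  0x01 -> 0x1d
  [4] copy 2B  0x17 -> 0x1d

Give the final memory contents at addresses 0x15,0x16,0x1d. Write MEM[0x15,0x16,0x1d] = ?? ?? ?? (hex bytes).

D0: mem[0x11..0x17] <- [ed ec e9 23 5f 15 31]
D1: mem[0x0b..0x10] <- [15 31 43 d2 bc fd]
D2: mem[0x0a..0x0b] <- [05 6a]
D3: mem[0x1d..0x1f] <- [54 5b 05]
D4: mem[0x1d..0x1e] <- [31 43]
query mem[0x15]=0x5f, mem[0x16]=0x15, mem[0x1d]=0x31

MEM[0x15,0x16,0x1d] = 5f 15 31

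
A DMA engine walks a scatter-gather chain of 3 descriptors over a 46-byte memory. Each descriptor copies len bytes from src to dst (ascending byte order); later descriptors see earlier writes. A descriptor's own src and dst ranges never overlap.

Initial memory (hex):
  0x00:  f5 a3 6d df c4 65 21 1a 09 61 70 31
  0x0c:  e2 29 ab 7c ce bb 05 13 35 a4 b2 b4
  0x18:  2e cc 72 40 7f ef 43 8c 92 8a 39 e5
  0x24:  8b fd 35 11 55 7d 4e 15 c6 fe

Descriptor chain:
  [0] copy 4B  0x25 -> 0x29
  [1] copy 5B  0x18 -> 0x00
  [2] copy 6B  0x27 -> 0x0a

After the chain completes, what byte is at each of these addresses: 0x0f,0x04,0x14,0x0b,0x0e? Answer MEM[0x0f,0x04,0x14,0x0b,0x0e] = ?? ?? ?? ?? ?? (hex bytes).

MEM[0x0f,0x04,0x14,0x0b,0x0e] = 55 7f 35 55 11

  after D0: wrote 4B at 0x29 = fd351155
  after D1: wrote 5B at 0x00 = 2ecc72407f
  after D2: wrote 6B at 0x0a = 1155fd351155
query mem[0x0f]=0x55, mem[0x04]=0x7f, mem[0x14]=0x35, mem[0x0b]=0x55, mem[0x0e]=0x11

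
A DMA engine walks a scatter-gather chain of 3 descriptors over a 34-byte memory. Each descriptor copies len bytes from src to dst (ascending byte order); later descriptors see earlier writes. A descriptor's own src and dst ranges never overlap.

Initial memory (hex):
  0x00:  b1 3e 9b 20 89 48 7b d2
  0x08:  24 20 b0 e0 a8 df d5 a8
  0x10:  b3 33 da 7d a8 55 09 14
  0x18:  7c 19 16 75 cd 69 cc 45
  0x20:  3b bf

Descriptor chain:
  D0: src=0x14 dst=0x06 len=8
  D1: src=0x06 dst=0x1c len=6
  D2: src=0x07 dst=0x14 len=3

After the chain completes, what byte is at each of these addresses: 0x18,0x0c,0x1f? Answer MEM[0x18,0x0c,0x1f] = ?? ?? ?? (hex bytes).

[0] 0x14->0x06 len=8 : a8 55 09 14 7c 19 16 75
[1] 0x06->0x1c len=6 : a8 55 09 14 7c 19
[2] 0x07->0x14 len=3 : 55 09 14
query mem[0x18]=0x7c, mem[0x0c]=0x16, mem[0x1f]=0x14

MEM[0x18,0x0c,0x1f] = 7c 16 14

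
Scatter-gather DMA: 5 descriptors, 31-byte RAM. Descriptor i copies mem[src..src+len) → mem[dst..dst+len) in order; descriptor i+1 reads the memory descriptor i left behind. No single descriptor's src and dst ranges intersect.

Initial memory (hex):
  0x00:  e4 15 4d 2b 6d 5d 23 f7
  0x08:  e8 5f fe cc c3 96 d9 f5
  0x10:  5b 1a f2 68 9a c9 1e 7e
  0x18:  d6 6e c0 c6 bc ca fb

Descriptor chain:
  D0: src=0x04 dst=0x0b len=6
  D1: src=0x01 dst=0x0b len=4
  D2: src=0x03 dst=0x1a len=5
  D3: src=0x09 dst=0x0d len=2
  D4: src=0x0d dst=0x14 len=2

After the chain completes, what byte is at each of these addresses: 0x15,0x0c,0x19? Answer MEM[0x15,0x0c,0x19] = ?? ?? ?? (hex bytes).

MEM[0x15,0x0c,0x19] = fe 4d 6e

D0: mem[0x0b..0x10] <- [6d 5d 23 f7 e8 5f]
D1: mem[0x0b..0x0e] <- [15 4d 2b 6d]
D2: mem[0x1a..0x1e] <- [2b 6d 5d 23 f7]
D3: mem[0x0d..0x0e] <- [5f fe]
D4: mem[0x14..0x15] <- [5f fe]
query mem[0x15]=0xfe, mem[0x0c]=0x4d, mem[0x19]=0x6e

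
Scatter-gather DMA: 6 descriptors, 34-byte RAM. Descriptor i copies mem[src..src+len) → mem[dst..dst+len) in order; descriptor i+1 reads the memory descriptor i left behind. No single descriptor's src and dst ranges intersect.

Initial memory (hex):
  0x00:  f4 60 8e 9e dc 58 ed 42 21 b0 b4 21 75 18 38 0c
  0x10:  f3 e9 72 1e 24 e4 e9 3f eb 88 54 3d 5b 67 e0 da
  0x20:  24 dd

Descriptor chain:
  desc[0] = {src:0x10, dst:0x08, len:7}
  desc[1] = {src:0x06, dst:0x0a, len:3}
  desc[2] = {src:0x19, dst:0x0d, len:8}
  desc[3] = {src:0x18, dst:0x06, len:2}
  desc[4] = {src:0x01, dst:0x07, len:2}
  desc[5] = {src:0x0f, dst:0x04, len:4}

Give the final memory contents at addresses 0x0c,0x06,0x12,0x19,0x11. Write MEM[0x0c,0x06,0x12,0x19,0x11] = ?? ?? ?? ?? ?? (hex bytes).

MEM[0x0c,0x06,0x12,0x19,0x11] = f3 67 e0 88 67

#0 dst[0x08+7] := {0xf3,0xe9,0x72,0x1e,0x24,0xe4,0xe9}
#1 dst[0x0a+3] := {0xed,0x42,0xf3}
#2 dst[0x0d+8] := {0x88,0x54,0x3d,0x5b,0x67,0xe0,0xda,0x24}
#3 dst[0x06+2] := {0xeb,0x88}
#4 dst[0x07+2] := {0x60,0x8e}
#5 dst[0x04+4] := {0x3d,0x5b,0x67,0xe0}
query mem[0x0c]=0xf3, mem[0x06]=0x67, mem[0x12]=0xe0, mem[0x19]=0x88, mem[0x11]=0x67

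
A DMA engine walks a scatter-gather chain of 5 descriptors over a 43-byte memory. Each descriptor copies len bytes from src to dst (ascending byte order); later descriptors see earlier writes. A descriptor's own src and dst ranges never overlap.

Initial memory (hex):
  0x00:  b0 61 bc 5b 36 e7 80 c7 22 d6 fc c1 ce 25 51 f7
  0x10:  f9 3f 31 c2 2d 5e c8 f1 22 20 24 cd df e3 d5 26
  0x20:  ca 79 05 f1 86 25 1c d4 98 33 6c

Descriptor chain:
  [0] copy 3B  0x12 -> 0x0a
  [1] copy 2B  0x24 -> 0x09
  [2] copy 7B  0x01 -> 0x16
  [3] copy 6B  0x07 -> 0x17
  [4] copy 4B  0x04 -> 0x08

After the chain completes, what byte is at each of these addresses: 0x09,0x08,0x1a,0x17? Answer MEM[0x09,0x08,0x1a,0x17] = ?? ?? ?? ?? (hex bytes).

[0] 0x12->0x0a len=3 : 31 c2 2d
[1] 0x24->0x09 len=2 : 86 25
[2] 0x01->0x16 len=7 : 61 bc 5b 36 e7 80 c7
[3] 0x07->0x17 len=6 : c7 22 86 25 c2 2d
[4] 0x04->0x08 len=4 : 36 e7 80 c7
query mem[0x09]=0xe7, mem[0x08]=0x36, mem[0x1a]=0x25, mem[0x17]=0xc7

MEM[0x09,0x08,0x1a,0x17] = e7 36 25 c7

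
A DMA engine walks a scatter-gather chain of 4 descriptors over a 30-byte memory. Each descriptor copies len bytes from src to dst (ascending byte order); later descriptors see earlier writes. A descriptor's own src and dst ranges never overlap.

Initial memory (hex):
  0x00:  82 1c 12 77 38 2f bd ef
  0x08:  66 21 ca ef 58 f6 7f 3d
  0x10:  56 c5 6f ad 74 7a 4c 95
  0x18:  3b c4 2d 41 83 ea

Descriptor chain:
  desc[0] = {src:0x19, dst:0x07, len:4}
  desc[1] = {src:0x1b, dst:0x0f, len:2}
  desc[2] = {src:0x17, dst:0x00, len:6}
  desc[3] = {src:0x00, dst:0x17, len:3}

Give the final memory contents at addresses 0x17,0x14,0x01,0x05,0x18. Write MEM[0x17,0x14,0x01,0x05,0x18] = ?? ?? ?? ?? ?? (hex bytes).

MEM[0x17,0x14,0x01,0x05,0x18] = 95 74 3b 83 3b

D0: mem[0x07..0x0a] <- [c4 2d 41 83]
D1: mem[0x0f..0x10] <- [41 83]
D2: mem[0x00..0x05] <- [95 3b c4 2d 41 83]
D3: mem[0x17..0x19] <- [95 3b c4]
query mem[0x17]=0x95, mem[0x14]=0x74, mem[0x01]=0x3b, mem[0x05]=0x83, mem[0x18]=0x3b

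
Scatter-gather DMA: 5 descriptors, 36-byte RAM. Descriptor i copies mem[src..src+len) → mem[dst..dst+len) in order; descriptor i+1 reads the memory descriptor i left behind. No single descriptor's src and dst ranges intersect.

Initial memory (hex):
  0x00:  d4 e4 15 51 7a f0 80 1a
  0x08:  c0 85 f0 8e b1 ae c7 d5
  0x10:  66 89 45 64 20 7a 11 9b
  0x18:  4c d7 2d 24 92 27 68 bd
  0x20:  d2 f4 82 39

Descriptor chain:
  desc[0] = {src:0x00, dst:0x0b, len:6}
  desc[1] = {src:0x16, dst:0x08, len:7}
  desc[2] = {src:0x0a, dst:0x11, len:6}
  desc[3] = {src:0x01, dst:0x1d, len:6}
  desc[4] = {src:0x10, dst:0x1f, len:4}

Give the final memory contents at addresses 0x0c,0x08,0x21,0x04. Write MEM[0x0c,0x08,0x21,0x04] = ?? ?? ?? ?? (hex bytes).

MEM[0x0c,0x08,0x21,0x04] = 2d 11 d7 7a

[0] 0x00->0x0b len=6 : d4 e4 15 51 7a f0
[1] 0x16->0x08 len=7 : 11 9b 4c d7 2d 24 92
[2] 0x0a->0x11 len=6 : 4c d7 2d 24 92 7a
[3] 0x01->0x1d len=6 : e4 15 51 7a f0 80
[4] 0x10->0x1f len=4 : f0 4c d7 2d
query mem[0x0c]=0x2d, mem[0x08]=0x11, mem[0x21]=0xd7, mem[0x04]=0x7a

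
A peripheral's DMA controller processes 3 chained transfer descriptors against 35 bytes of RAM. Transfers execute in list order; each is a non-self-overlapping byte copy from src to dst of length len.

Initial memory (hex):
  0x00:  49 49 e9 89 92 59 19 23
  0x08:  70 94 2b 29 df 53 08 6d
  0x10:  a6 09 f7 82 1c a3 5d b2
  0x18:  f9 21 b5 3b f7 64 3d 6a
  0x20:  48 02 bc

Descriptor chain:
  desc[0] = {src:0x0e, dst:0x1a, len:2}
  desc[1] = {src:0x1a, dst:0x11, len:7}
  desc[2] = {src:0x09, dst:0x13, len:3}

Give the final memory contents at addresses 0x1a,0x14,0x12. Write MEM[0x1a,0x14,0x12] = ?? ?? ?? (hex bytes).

  after D0: wrote 2B at 0x1a = 086d
  after D1: wrote 7B at 0x11 = 086df7643d6a48
  after D2: wrote 3B at 0x13 = 942b29
query mem[0x1a]=0x08, mem[0x14]=0x2b, mem[0x12]=0x6d

MEM[0x1a,0x14,0x12] = 08 2b 6d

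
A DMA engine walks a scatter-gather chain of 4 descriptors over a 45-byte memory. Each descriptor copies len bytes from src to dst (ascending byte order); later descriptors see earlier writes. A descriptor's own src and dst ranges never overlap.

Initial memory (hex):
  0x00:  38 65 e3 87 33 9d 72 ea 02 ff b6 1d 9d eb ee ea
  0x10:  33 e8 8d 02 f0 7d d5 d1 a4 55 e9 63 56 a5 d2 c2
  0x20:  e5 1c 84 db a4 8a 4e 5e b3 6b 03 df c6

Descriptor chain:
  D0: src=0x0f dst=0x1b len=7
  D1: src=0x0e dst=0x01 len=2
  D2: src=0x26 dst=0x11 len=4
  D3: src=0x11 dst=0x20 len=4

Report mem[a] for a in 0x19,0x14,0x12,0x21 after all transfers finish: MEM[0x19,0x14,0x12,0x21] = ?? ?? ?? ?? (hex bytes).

#0 dst[0x1b+7] := {0xea,0x33,0xe8,0x8d,0x02,0xf0,0x7d}
#1 dst[0x01+2] := {0xee,0xea}
#2 dst[0x11+4] := {0x4e,0x5e,0xb3,0x6b}
#3 dst[0x20+4] := {0x4e,0x5e,0xb3,0x6b}
query mem[0x19]=0x55, mem[0x14]=0x6b, mem[0x12]=0x5e, mem[0x21]=0x5e

MEM[0x19,0x14,0x12,0x21] = 55 6b 5e 5e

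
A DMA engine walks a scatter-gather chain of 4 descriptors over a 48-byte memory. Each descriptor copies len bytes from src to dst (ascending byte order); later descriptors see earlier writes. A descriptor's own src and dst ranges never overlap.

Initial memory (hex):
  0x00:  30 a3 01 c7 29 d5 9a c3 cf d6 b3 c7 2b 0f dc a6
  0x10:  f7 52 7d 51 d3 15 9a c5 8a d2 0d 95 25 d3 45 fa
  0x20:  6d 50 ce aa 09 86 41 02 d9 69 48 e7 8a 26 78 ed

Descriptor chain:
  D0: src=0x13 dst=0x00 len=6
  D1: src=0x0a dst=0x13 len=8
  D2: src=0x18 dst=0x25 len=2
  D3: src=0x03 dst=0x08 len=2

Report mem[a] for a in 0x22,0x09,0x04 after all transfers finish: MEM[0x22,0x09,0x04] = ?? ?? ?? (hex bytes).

MEM[0x22,0x09,0x04] = ce c5 c5

  after D0: wrote 6B at 0x00 = 51d3159ac58a
  after D1: wrote 8B at 0x13 = b3c72b0fdca6f752
  after D2: wrote 2B at 0x25 = a6f7
  after D3: wrote 2B at 0x08 = 9ac5
query mem[0x22]=0xce, mem[0x09]=0xc5, mem[0x04]=0xc5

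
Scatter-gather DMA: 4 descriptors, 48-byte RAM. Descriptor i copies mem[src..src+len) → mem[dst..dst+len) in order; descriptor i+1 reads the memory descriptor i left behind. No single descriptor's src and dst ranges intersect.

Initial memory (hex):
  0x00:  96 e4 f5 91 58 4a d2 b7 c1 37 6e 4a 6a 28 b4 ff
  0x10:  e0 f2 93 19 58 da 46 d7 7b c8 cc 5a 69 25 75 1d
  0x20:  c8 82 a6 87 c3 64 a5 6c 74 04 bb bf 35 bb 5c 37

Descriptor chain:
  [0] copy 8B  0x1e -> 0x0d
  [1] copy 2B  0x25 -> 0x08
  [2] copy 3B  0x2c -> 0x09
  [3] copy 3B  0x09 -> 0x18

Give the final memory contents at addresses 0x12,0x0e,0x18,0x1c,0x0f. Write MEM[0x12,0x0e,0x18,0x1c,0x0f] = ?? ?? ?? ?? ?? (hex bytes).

MEM[0x12,0x0e,0x18,0x1c,0x0f] = 87 1d 35 69 c8

  after D0: wrote 8B at 0x0d = 751dc882a687c364
  after D1: wrote 2B at 0x08 = 64a5
  after D2: wrote 3B at 0x09 = 35bb5c
  after D3: wrote 3B at 0x18 = 35bb5c
query mem[0x12]=0x87, mem[0x0e]=0x1d, mem[0x18]=0x35, mem[0x1c]=0x69, mem[0x0f]=0xc8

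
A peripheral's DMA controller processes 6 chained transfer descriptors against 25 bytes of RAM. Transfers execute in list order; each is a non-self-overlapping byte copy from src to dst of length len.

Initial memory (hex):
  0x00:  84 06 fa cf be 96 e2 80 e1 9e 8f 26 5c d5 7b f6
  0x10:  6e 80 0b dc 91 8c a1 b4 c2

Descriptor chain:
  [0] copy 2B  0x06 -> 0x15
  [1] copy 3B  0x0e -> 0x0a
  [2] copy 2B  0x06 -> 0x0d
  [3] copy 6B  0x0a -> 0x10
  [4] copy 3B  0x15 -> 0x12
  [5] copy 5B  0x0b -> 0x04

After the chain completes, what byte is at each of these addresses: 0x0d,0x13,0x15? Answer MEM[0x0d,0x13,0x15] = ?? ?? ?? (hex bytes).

#0 dst[0x15+2] := {0xe2,0x80}
#1 dst[0x0a+3] := {0x7b,0xf6,0x6e}
#2 dst[0x0d+2] := {0xe2,0x80}
#3 dst[0x10+6] := {0x7b,0xf6,0x6e,0xe2,0x80,0xf6}
#4 dst[0x12+3] := {0xf6,0x80,0xb4}
#5 dst[0x04+5] := {0xf6,0x6e,0xe2,0x80,0xf6}
query mem[0x0d]=0xe2, mem[0x13]=0x80, mem[0x15]=0xf6

MEM[0x0d,0x13,0x15] = e2 80 f6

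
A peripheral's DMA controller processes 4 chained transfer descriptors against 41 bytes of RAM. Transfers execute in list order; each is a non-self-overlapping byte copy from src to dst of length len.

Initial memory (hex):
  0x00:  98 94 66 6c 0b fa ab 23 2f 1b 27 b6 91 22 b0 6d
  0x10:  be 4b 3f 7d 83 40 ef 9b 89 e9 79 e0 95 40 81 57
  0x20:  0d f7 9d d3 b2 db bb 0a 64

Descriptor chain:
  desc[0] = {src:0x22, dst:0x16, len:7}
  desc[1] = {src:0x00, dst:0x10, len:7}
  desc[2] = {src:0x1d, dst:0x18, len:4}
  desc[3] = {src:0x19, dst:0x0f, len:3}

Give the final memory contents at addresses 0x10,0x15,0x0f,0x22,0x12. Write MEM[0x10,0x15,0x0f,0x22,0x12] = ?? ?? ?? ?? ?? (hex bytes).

MEM[0x10,0x15,0x0f,0x22,0x12] = 57 fa 81 9d 66

#0 dst[0x16+7] := {0x9d,0xd3,0xb2,0xdb,0xbb,0x0a,0x64}
#1 dst[0x10+7] := {0x98,0x94,0x66,0x6c,0x0b,0xfa,0xab}
#2 dst[0x18+4] := {0x40,0x81,0x57,0x0d}
#3 dst[0x0f+3] := {0x81,0x57,0x0d}
query mem[0x10]=0x57, mem[0x15]=0xfa, mem[0x0f]=0x81, mem[0x22]=0x9d, mem[0x12]=0x66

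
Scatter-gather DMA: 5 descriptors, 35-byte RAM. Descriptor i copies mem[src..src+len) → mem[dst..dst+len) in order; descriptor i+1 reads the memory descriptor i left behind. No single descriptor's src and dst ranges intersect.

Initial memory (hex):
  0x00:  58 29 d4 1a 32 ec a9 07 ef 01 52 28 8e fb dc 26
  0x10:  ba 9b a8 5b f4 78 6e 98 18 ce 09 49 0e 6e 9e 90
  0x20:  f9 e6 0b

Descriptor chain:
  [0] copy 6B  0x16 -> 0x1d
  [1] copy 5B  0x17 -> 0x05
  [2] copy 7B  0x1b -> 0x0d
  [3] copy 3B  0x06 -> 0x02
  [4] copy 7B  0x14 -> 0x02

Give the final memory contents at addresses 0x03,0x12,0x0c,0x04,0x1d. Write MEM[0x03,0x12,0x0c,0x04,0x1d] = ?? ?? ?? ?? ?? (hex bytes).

MEM[0x03,0x12,0x0c,0x04,0x1d] = 78 ce 8e 6e 6e

[0] 0x16->0x1d len=6 : 6e 98 18 ce 09 49
[1] 0x17->0x05 len=5 : 98 18 ce 09 49
[2] 0x1b->0x0d len=7 : 49 0e 6e 98 18 ce 09
[3] 0x06->0x02 len=3 : 18 ce 09
[4] 0x14->0x02 len=7 : f4 78 6e 98 18 ce 09
query mem[0x03]=0x78, mem[0x12]=0xce, mem[0x0c]=0x8e, mem[0x04]=0x6e, mem[0x1d]=0x6e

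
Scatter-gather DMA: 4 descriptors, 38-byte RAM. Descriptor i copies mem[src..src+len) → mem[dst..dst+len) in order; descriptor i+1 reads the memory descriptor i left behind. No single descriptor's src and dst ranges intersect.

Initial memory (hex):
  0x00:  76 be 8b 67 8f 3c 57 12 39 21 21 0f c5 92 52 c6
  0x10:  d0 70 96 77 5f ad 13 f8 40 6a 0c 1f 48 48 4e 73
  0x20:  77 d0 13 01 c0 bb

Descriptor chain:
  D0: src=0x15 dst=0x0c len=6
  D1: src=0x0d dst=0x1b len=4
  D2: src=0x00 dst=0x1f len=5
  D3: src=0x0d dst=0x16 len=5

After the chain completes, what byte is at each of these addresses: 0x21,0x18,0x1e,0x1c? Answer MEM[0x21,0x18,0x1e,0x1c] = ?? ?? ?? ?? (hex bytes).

[0] 0x15->0x0c len=6 : ad 13 f8 40 6a 0c
[1] 0x0d->0x1b len=4 : 13 f8 40 6a
[2] 0x00->0x1f len=5 : 76 be 8b 67 8f
[3] 0x0d->0x16 len=5 : 13 f8 40 6a 0c
query mem[0x21]=0x8b, mem[0x18]=0x40, mem[0x1e]=0x6a, mem[0x1c]=0xf8

MEM[0x21,0x18,0x1e,0x1c] = 8b 40 6a f8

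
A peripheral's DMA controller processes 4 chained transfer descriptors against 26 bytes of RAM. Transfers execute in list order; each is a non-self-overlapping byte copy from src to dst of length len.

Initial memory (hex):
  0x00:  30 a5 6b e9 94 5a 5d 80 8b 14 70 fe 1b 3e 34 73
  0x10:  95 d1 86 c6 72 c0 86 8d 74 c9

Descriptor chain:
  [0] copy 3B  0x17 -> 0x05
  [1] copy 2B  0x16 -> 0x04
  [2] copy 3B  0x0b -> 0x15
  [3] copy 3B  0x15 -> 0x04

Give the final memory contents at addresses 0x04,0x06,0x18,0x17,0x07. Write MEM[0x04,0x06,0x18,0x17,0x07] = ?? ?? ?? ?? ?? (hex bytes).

  after D0: wrote 3B at 0x05 = 8d74c9
  after D1: wrote 2B at 0x04 = 868d
  after D2: wrote 3B at 0x15 = fe1b3e
  after D3: wrote 3B at 0x04 = fe1b3e
query mem[0x04]=0xfe, mem[0x06]=0x3e, mem[0x18]=0x74, mem[0x17]=0x3e, mem[0x07]=0xc9

MEM[0x04,0x06,0x18,0x17,0x07] = fe 3e 74 3e c9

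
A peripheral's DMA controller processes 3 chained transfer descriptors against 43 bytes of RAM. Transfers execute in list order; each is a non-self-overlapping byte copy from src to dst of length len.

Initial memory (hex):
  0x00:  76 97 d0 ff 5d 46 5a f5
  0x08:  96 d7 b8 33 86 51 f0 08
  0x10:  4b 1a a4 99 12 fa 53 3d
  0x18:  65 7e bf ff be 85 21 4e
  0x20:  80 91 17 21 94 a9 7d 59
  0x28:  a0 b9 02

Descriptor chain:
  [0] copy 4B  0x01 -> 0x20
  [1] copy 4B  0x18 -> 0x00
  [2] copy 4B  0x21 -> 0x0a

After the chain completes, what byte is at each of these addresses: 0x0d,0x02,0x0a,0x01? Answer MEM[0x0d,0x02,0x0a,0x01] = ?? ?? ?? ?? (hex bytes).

D0: mem[0x20..0x23] <- [97 d0 ff 5d]
D1: mem[0x00..0x03] <- [65 7e bf ff]
D2: mem[0x0a..0x0d] <- [d0 ff 5d 94]
query mem[0x0d]=0x94, mem[0x02]=0xbf, mem[0x0a]=0xd0, mem[0x01]=0x7e

MEM[0x0d,0x02,0x0a,0x01] = 94 bf d0 7e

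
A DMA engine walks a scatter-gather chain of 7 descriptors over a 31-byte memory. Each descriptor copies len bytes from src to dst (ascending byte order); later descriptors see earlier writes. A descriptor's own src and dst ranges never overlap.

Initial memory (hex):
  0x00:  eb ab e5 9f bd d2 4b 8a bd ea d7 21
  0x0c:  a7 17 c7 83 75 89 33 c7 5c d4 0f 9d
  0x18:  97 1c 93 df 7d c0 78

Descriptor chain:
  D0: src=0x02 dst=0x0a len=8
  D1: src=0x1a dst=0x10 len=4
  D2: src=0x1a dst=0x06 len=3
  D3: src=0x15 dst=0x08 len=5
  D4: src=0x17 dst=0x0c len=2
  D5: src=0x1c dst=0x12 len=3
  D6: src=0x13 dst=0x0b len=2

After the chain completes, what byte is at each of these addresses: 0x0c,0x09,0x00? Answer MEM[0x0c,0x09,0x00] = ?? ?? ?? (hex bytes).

MEM[0x0c,0x09,0x00] = 78 0f eb

[0] 0x02->0x0a len=8 : e5 9f bd d2 4b 8a bd ea
[1] 0x1a->0x10 len=4 : 93 df 7d c0
[2] 0x1a->0x06 len=3 : 93 df 7d
[3] 0x15->0x08 len=5 : d4 0f 9d 97 1c
[4] 0x17->0x0c len=2 : 9d 97
[5] 0x1c->0x12 len=3 : 7d c0 78
[6] 0x13->0x0b len=2 : c0 78
query mem[0x0c]=0x78, mem[0x09]=0x0f, mem[0x00]=0xeb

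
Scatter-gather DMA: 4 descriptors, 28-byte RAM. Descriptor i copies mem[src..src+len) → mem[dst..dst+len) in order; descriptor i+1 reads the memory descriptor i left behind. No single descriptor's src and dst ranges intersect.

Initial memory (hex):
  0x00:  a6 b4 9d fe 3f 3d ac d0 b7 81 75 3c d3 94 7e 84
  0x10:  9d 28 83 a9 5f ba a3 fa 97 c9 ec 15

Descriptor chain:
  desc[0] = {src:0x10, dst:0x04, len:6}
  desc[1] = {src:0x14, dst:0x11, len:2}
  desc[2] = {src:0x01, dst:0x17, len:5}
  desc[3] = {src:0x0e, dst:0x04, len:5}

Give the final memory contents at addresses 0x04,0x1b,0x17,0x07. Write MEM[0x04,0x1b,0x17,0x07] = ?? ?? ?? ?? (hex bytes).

#0 dst[0x04+6] := {0x9d,0x28,0x83,0xa9,0x5f,0xba}
#1 dst[0x11+2] := {0x5f,0xba}
#2 dst[0x17+5] := {0xb4,0x9d,0xfe,0x9d,0x28}
#3 dst[0x04+5] := {0x7e,0x84,0x9d,0x5f,0xba}
query mem[0x04]=0x7e, mem[0x1b]=0x28, mem[0x17]=0xb4, mem[0x07]=0x5f

MEM[0x04,0x1b,0x17,0x07] = 7e 28 b4 5f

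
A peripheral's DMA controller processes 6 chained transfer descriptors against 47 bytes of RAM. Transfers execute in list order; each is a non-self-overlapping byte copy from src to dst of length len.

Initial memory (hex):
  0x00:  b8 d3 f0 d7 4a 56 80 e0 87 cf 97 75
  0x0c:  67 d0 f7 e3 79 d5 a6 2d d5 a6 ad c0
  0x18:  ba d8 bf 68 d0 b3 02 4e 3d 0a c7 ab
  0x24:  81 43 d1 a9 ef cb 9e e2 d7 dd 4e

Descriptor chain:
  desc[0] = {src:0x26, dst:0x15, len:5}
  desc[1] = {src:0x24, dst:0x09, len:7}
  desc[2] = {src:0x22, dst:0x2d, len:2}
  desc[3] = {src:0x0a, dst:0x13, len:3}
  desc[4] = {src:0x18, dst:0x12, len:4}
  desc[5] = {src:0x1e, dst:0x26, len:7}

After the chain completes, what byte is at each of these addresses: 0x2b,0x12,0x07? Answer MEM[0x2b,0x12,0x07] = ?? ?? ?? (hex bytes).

#0 dst[0x15+5] := {0xd1,0xa9,0xef,0xcb,0x9e}
#1 dst[0x09+7] := {0x81,0x43,0xd1,0xa9,0xef,0xcb,0x9e}
#2 dst[0x2d+2] := {0xc7,0xab}
#3 dst[0x13+3] := {0x43,0xd1,0xa9}
#4 dst[0x12+4] := {0xcb,0x9e,0xbf,0x68}
#5 dst[0x26+7] := {0x02,0x4e,0x3d,0x0a,0xc7,0xab,0x81}
query mem[0x2b]=0xab, mem[0x12]=0xcb, mem[0x07]=0xe0

MEM[0x2b,0x12,0x07] = ab cb e0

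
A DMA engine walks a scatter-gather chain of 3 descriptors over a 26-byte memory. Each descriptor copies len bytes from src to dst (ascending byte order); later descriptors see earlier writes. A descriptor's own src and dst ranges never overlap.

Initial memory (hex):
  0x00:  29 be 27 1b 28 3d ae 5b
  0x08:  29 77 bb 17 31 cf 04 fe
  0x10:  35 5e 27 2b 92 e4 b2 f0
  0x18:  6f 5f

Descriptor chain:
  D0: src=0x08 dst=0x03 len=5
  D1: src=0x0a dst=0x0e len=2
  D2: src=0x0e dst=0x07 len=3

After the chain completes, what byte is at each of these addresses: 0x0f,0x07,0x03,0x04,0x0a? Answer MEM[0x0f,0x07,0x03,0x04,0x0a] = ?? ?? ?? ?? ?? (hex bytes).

#0 dst[0x03+5] := {0x29,0x77,0xbb,0x17,0x31}
#1 dst[0x0e+2] := {0xbb,0x17}
#2 dst[0x07+3] := {0xbb,0x17,0x35}
query mem[0x0f]=0x17, mem[0x07]=0xbb, mem[0x03]=0x29, mem[0x04]=0x77, mem[0x0a]=0xbb

MEM[0x0f,0x07,0x03,0x04,0x0a] = 17 bb 29 77 bb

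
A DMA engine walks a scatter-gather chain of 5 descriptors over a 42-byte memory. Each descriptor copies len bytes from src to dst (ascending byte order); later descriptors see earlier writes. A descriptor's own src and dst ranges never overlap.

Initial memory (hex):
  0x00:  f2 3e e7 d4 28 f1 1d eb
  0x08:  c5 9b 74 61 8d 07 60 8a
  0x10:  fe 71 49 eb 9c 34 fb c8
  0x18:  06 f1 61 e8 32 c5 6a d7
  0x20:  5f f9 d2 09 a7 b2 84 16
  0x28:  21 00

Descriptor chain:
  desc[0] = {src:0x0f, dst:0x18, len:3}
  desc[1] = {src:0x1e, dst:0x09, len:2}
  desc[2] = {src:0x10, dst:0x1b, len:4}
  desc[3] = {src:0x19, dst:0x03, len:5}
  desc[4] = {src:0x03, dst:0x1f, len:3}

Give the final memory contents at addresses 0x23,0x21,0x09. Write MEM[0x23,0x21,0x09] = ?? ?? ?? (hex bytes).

MEM[0x23,0x21,0x09] = 09 fe 6a

  after D0: wrote 3B at 0x18 = 8afe71
  after D1: wrote 2B at 0x09 = 6ad7
  after D2: wrote 4B at 0x1b = fe7149eb
  after D3: wrote 5B at 0x03 = fe71fe7149
  after D4: wrote 3B at 0x1f = fe71fe
query mem[0x23]=0x09, mem[0x21]=0xfe, mem[0x09]=0x6a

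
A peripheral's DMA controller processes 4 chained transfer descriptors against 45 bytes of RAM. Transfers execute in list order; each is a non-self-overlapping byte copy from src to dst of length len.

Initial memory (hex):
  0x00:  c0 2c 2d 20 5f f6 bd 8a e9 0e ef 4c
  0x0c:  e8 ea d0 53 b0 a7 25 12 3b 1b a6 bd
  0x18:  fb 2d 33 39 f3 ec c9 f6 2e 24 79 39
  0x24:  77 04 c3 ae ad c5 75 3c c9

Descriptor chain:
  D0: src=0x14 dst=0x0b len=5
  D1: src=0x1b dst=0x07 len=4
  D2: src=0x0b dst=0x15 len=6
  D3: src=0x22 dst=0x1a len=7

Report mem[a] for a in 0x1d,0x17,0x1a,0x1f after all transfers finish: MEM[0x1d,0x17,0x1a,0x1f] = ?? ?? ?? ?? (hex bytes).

MEM[0x1d,0x17,0x1a,0x1f] = 04 a6 79 ae

#0 dst[0x0b+5] := {0x3b,0x1b,0xa6,0xbd,0xfb}
#1 dst[0x07+4] := {0x39,0xf3,0xec,0xc9}
#2 dst[0x15+6] := {0x3b,0x1b,0xa6,0xbd,0xfb,0xb0}
#3 dst[0x1a+7] := {0x79,0x39,0x77,0x04,0xc3,0xae,0xad}
query mem[0x1d]=0x04, mem[0x17]=0xa6, mem[0x1a]=0x79, mem[0x1f]=0xae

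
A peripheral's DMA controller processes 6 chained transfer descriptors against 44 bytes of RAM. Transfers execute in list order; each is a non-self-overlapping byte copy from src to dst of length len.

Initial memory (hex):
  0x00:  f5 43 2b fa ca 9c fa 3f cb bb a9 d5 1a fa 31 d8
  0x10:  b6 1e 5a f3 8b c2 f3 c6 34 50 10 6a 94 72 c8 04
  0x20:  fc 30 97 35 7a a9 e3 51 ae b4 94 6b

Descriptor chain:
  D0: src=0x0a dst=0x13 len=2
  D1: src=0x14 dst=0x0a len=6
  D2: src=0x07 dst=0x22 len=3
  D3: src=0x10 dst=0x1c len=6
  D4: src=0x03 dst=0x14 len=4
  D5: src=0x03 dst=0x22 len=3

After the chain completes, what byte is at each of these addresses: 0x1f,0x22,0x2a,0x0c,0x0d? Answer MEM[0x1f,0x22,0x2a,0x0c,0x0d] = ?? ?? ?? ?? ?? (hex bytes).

MEM[0x1f,0x22,0x2a,0x0c,0x0d] = a9 fa 94 f3 c6

D0: mem[0x13..0x14] <- [a9 d5]
D1: mem[0x0a..0x0f] <- [d5 c2 f3 c6 34 50]
D2: mem[0x22..0x24] <- [3f cb bb]
D3: mem[0x1c..0x21] <- [b6 1e 5a a9 d5 c2]
D4: mem[0x14..0x17] <- [fa ca 9c fa]
D5: mem[0x22..0x24] <- [fa ca 9c]
query mem[0x1f]=0xa9, mem[0x22]=0xfa, mem[0x2a]=0x94, mem[0x0c]=0xf3, mem[0x0d]=0xc6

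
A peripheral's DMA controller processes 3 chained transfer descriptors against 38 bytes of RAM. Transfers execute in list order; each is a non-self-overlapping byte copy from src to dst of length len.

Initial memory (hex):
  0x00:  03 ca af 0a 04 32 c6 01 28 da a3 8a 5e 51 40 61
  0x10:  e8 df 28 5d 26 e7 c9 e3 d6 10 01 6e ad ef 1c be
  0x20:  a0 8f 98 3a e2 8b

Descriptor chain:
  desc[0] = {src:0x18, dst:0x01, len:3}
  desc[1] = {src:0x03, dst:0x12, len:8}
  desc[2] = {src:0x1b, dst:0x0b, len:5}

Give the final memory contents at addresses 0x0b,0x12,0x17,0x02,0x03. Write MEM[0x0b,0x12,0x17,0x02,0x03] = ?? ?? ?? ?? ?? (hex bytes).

D0: mem[0x01..0x03] <- [d6 10 01]
D1: mem[0x12..0x19] <- [01 04 32 c6 01 28 da a3]
D2: mem[0x0b..0x0f] <- [6e ad ef 1c be]
query mem[0x0b]=0x6e, mem[0x12]=0x01, mem[0x17]=0x28, mem[0x02]=0x10, mem[0x03]=0x01

MEM[0x0b,0x12,0x17,0x02,0x03] = 6e 01 28 10 01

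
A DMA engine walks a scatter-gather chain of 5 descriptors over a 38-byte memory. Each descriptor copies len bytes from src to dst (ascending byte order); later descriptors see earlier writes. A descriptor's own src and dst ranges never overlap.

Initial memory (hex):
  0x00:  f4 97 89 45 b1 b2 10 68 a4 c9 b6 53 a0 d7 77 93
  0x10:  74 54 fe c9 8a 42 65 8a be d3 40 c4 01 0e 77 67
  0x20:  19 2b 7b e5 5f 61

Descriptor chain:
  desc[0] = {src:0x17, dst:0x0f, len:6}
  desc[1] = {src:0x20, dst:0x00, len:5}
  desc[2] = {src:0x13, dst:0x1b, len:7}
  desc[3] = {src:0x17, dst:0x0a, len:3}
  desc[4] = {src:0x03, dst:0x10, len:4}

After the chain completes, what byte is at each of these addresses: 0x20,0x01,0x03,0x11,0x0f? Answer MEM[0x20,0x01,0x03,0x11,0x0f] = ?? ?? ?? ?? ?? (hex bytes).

D0: mem[0x0f..0x14] <- [8a be d3 40 c4 01]
D1: mem[0x00..0x04] <- [19 2b 7b e5 5f]
D2: mem[0x1b..0x21] <- [c4 01 42 65 8a be d3]
D3: mem[0x0a..0x0c] <- [8a be d3]
D4: mem[0x10..0x13] <- [e5 5f b2 10]
query mem[0x20]=0xbe, mem[0x01]=0x2b, mem[0x03]=0xe5, mem[0x11]=0x5f, mem[0x0f]=0x8a

MEM[0x20,0x01,0x03,0x11,0x0f] = be 2b e5 5f 8a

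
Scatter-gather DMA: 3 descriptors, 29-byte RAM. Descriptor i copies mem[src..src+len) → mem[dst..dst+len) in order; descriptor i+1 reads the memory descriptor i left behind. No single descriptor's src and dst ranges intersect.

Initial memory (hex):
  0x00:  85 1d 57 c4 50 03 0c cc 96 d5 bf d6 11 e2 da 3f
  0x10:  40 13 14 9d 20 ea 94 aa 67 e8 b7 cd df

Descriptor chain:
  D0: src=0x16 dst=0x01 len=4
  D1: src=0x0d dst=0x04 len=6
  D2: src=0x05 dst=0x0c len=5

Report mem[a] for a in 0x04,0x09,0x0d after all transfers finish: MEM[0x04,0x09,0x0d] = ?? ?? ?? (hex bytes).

D0: mem[0x01..0x04] <- [94 aa 67 e8]
D1: mem[0x04..0x09] <- [e2 da 3f 40 13 14]
D2: mem[0x0c..0x10] <- [da 3f 40 13 14]
query mem[0x04]=0xe2, mem[0x09]=0x14, mem[0x0d]=0x3f

MEM[0x04,0x09,0x0d] = e2 14 3f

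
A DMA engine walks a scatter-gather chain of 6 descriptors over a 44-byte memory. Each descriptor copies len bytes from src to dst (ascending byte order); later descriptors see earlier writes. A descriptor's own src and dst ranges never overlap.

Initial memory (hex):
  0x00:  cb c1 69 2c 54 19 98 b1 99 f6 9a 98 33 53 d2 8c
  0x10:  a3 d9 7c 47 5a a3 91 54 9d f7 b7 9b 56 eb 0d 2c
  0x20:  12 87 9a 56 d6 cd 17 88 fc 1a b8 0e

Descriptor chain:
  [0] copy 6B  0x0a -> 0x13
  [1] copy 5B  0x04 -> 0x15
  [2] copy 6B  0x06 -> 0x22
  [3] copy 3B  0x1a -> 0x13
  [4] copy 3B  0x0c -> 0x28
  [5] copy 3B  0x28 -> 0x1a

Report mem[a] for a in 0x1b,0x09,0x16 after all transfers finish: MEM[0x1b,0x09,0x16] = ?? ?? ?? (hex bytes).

D0: mem[0x13..0x18] <- [9a 98 33 53 d2 8c]
D1: mem[0x15..0x19] <- [54 19 98 b1 99]
D2: mem[0x22..0x27] <- [98 b1 99 f6 9a 98]
D3: mem[0x13..0x15] <- [b7 9b 56]
D4: mem[0x28..0x2a] <- [33 53 d2]
D5: mem[0x1a..0x1c] <- [33 53 d2]
query mem[0x1b]=0x53, mem[0x09]=0xf6, mem[0x16]=0x19

MEM[0x1b,0x09,0x16] = 53 f6 19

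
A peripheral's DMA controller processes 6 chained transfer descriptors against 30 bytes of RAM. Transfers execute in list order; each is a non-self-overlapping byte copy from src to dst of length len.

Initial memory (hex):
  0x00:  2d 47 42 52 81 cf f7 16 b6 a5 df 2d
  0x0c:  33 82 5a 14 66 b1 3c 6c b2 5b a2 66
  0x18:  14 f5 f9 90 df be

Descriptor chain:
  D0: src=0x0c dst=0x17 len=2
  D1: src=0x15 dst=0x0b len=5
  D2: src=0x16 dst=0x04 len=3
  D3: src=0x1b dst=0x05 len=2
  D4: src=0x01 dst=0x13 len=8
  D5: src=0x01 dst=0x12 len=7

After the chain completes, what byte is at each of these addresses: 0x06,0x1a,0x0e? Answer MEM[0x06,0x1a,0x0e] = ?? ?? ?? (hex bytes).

MEM[0x06,0x1a,0x0e] = df b6 82

  after D0: wrote 2B at 0x17 = 3382
  after D1: wrote 5B at 0x0b = 5ba23382f5
  after D2: wrote 3B at 0x04 = a23382
  after D3: wrote 2B at 0x05 = 90df
  after D4: wrote 8B at 0x13 = 474252a290df16b6
  after D5: wrote 7B at 0x12 = 474252a290df16
query mem[0x06]=0xdf, mem[0x1a]=0xb6, mem[0x0e]=0x82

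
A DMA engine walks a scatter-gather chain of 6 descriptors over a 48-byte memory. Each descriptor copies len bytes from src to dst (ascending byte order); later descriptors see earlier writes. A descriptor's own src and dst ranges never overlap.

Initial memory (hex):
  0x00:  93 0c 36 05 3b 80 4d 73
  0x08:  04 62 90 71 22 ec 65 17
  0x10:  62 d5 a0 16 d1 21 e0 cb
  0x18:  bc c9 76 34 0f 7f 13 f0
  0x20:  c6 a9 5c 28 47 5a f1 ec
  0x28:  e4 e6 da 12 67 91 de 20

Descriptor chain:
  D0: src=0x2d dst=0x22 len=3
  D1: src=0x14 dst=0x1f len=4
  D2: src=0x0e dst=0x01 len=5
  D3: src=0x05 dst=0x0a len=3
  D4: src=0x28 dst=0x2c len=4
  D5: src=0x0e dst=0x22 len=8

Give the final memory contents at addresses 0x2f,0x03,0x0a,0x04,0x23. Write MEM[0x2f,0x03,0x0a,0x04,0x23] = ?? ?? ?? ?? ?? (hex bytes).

[0] 0x2d->0x22 len=3 : 91 de 20
[1] 0x14->0x1f len=4 : d1 21 e0 cb
[2] 0x0e->0x01 len=5 : 65 17 62 d5 a0
[3] 0x05->0x0a len=3 : a0 4d 73
[4] 0x28->0x2c len=4 : e4 e6 da 12
[5] 0x0e->0x22 len=8 : 65 17 62 d5 a0 16 d1 21
query mem[0x2f]=0x12, mem[0x03]=0x62, mem[0x0a]=0xa0, mem[0x04]=0xd5, mem[0x23]=0x17

MEM[0x2f,0x03,0x0a,0x04,0x23] = 12 62 a0 d5 17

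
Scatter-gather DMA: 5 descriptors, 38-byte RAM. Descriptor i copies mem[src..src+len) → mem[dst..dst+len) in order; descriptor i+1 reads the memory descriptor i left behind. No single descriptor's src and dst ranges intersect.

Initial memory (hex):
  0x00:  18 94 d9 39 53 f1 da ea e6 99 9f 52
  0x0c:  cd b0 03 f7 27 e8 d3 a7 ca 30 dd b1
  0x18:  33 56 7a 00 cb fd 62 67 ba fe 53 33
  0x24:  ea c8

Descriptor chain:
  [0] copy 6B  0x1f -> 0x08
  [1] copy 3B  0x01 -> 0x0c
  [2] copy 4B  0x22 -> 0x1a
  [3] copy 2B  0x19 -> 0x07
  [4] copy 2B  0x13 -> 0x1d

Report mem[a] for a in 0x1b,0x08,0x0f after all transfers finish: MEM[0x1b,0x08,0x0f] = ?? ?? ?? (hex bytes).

[0] 0x1f->0x08 len=6 : 67 ba fe 53 33 ea
[1] 0x01->0x0c len=3 : 94 d9 39
[2] 0x22->0x1a len=4 : 53 33 ea c8
[3] 0x19->0x07 len=2 : 56 53
[4] 0x13->0x1d len=2 : a7 ca
query mem[0x1b]=0x33, mem[0x08]=0x53, mem[0x0f]=0xf7

MEM[0x1b,0x08,0x0f] = 33 53 f7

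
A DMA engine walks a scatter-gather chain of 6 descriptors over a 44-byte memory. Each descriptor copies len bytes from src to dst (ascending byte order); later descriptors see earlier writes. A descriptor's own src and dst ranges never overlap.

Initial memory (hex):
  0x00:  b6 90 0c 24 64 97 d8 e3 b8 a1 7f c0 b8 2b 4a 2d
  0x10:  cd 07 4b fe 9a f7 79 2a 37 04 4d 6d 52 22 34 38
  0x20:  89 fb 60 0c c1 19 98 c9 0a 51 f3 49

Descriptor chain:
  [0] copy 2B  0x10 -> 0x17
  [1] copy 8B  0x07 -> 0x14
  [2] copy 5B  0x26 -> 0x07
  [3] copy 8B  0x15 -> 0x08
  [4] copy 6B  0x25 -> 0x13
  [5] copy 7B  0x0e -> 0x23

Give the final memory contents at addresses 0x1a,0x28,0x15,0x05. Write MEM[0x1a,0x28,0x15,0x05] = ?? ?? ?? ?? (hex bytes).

D0: mem[0x17..0x18] <- [cd 07]
D1: mem[0x14..0x1b] <- [e3 b8 a1 7f c0 b8 2b 4a]
D2: mem[0x07..0x0b] <- [98 c9 0a 51 f3]
D3: mem[0x08..0x0f] <- [b8 a1 7f c0 b8 2b 4a 52]
D4: mem[0x13..0x18] <- [19 98 c9 0a 51 f3]
D5: mem[0x23..0x29] <- [4a 52 cd 07 4b 19 98]
query mem[0x1a]=0x2b, mem[0x28]=0x19, mem[0x15]=0xc9, mem[0x05]=0x97

MEM[0x1a,0x28,0x15,0x05] = 2b 19 c9 97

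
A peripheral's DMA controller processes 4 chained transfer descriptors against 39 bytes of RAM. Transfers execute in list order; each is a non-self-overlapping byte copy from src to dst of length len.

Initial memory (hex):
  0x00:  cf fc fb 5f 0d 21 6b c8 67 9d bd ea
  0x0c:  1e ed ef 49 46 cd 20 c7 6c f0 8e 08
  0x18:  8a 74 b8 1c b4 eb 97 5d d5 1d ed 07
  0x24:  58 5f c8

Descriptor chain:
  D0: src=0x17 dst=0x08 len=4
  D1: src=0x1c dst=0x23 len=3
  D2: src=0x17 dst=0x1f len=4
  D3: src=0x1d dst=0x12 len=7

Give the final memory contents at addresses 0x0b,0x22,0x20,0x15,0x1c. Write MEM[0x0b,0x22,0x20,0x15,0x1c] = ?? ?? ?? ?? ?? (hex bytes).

#0 dst[0x08+4] := {0x08,0x8a,0x74,0xb8}
#1 dst[0x23+3] := {0xb4,0xeb,0x97}
#2 dst[0x1f+4] := {0x08,0x8a,0x74,0xb8}
#3 dst[0x12+7] := {0xeb,0x97,0x08,0x8a,0x74,0xb8,0xb4}
query mem[0x0b]=0xb8, mem[0x22]=0xb8, mem[0x20]=0x8a, mem[0x15]=0x8a, mem[0x1c]=0xb4

MEM[0x0b,0x22,0x20,0x15,0x1c] = b8 b8 8a 8a b4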